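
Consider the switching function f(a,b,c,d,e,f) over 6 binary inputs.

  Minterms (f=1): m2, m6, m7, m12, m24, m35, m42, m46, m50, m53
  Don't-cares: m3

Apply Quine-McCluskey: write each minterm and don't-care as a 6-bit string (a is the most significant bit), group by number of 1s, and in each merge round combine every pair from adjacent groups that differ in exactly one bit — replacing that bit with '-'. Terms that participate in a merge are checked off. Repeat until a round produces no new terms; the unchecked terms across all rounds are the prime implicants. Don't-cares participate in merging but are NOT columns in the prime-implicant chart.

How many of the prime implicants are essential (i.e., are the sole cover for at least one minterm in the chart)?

7

[col 0] 000010*, 000011*, 000110*, 000111*, 001100, 011000, 100011*, 101010*, 101110*, 110010, 110101
[col 1] -00011, 000-10*, 000-11*, 00001-*, 00011-*, 101-10
[col 2] 000-1-
Prime implicants: -00011, 000-1-, 001100, 011000, 101-10, 110010, 110101
PI chart (minterm → PIs covering it):
  2 | 000-1-  (sole → essential)
  6 | 000-1-  (sole → essential)
  7 | 000-1-  (sole → essential)
  12 | 001100  (sole → essential)
  24 | 011000  (sole → essential)
  35 | -00011  (sole → essential)
  42 | 101-10  (sole → essential)
  46 | 101-10  (sole → essential)
  50 | 110010  (sole → essential)
  53 | 110101  (sole → essential)
Essential prime implicants: -00011, 000-1-, 001100, 011000, 101-10, 110010, 110101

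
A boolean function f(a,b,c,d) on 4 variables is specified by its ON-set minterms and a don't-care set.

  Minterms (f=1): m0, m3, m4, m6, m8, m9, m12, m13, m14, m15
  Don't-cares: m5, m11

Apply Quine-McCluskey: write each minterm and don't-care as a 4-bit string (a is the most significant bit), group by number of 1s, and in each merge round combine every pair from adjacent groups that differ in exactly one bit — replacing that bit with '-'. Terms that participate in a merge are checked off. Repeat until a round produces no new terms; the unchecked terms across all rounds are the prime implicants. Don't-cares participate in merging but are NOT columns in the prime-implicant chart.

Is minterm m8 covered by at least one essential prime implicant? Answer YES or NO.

YES

Round 0: 0000✓ 0011✓ 0100✓ 0101✓ 0110✓ 1000✓ 1001✓ 1011✓ 1100✓ 1101✓ 1110✓ 1111✓
Round 1: -000✓ -011 -100✓ -101✓ -110✓ 0-00✓ 01-0✓ 010-✓ 1-00✓ 1-01✓ 1-11✓ 10-1✓ 100-✓ 11-0✓ 11-1✓ 110-✓ 111-✓
Round 2: --00 -1-0 -10- 1--1 1-0- 11--
PIs = {--00, -011, -1-0, -10-, 1--1, 1-0-, 11--}
Coverage chart:
  m0: --00 ←essential
  m3: -011 ←essential
  m4: --00,-1-0,-10-
  m6: -1-0 ←essential
  m8: --00,1-0-
  m9: 1--1,1-0-
  m12: --00,-1-0,-10-,1-0-,11--
  m13: -10-,1--1,1-0-,11--
  m14: -1-0,11--
  m15: 1--1,11--
Essential: --00, -011, -1-0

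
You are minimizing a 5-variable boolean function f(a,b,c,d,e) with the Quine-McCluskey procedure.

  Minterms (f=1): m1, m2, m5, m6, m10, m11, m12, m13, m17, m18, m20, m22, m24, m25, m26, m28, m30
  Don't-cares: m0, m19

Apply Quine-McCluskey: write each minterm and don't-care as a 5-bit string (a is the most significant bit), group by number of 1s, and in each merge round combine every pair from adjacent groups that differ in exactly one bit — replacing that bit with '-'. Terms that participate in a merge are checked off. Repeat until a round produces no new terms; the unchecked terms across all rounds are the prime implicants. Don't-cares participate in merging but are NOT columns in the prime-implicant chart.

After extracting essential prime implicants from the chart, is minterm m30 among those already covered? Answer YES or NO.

YES

[col 0] 00000*, 00001*, 00010*, 00101*, 00110*, 01010*, 01011*, 01100*, 01101*, 10001*, 10010*, 10011*, 10100*, 10110*, 11000*, 11001*, 11010*, 11100*, 11110*
[col 1] -0001, -0010*, -0110*, -1010*, -1100, 0-010*, 0-101, 00-01, 00-10*, 000-0, 0000-, 0101-, 0110-, 1-001, 1-010*, 1-100*, 1-110*, 10-10*, 100-1, 1001-, 101-0*, 11-00*, 11-10*, 110-0*, 1100-, 111-0*
[col 2] --010, -0-10, 1--10, 1-1-0, 11--0
Prime implicants: --010, -0-10, -0001, -1100, 0-101, 00-01, 000-0, 0000-, 0101-, 0110-, 1--10, 1-001, 1-1-0, 100-1, 1001-, 11--0, 1100-
PI chart (minterm → PIs covering it):
  1 | -0001,00-01,0000-
  2 | --010,-0-10,000-0
  5 | 0-101,00-01
  6 | -0-10  (sole → essential)
  10 | --010,0101-
  11 | 0101-  (sole → essential)
  12 | -1100,0110-
  13 | 0-101,0110-
  17 | -0001,1-001,100-1
  18 | --010,-0-10,1--10,1001-
  20 | 1-1-0  (sole → essential)
  22 | -0-10,1--10,1-1-0
  24 | 11--0,1100-
  25 | 1-001,1100-
  26 | --010,1--10,11--0
  28 | -1100,1-1-0,11--0
  30 | 1--10,1-1-0,11--0
Essential prime implicants: -0-10, 0101-, 1-1-0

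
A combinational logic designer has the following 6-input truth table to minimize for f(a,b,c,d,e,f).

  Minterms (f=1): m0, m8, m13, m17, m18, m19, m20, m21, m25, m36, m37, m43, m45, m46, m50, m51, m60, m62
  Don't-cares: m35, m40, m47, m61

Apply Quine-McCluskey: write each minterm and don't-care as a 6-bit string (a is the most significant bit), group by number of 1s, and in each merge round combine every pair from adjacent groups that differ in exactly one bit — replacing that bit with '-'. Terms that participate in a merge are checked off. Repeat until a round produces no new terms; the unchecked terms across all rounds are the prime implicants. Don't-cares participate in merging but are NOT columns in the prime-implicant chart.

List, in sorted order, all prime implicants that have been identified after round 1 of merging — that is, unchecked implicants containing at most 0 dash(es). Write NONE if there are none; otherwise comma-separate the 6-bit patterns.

[col 0] 000000*, 001000*, 001101*, 010001*, 010010*, 010011*, 010100*, 010101*, 011001*, 100011*, 100100*, 100101*, 101000*, 101011*, 101101*, 101110*, 101111*, 110010*, 110011*, 111100*, 111101*, 111110*
[col 1] -01000, -01101, -10010*, -10011*, 00-000, 01-001, 010-01, 0100-1, 01001-*, 01010-, 1-0011, 1-1101, 1-1110, 10-011, 10-101, 10010-, 101-11, 1011-1, 10111-, 11001-*, 1111-0, 11110-
[col 2] -1001-
Prime implicants: -01000, -01101, -1001-, 00-000, 01-001, 010-01, 0100-1, 01010-, 1-0011, 1-1101, 1-1110, 10-011, 10-101, 10010-, 101-11, 1011-1, 10111-, 1111-0, 11110-

NONE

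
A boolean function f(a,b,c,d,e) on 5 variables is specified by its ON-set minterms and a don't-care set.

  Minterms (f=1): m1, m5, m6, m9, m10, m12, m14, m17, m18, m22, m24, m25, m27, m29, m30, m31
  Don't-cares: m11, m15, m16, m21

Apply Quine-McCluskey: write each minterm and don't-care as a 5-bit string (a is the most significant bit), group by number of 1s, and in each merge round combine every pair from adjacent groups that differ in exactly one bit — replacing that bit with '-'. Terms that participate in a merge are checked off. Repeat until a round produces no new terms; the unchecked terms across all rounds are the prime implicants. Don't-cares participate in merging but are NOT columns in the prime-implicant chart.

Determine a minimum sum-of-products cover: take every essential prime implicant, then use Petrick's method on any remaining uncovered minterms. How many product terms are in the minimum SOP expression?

[col 0] 00001*, 00101*, 00110*, 01001*, 01010*, 01011*, 01100*, 01110*, 01111*, 10000*, 10001*, 10010*, 10101*, 10110*, 11000*, 11001*, 11011*, 11101*, 11110*, 11111*
[col 1] -0001*, -0101*, -0110*, -1001*, -1011*, -1110*, -1111*, 0-001*, 0-110*, 00-01*, 01-10*, 01-11*, 010-1*, 0101-*, 011-0, 0111-*, 1-000*, 1-001*, 1-101*, 1-110*, 10-01*, 10-10, 100-0, 1000-*, 11-01*, 11-11*, 110-1*, 1100-*, 111-1*, 1111-*
[col 2] --001, --110, -0-01, -1-11, -10-1, -111-, 01-1-, 1--01, 1-00-, 11--1
Prime implicants: --001, --110, -0-01, -1-11, -10-1, -111-, 01-1-, 011-0, 1--01, 1-00-, 10-10, 100-0, 11--1
PI chart (minterm → PIs covering it):
  1 | --001,-0-01
  5 | -0-01  (sole → essential)
  6 | --110  (sole → essential)
  9 | --001,-10-1
  10 | 01-1-  (sole → essential)
  12 | 011-0  (sole → essential)
  14 | --110,-111-,01-1-,011-0
  17 | --001,-0-01,1--01,1-00-
  18 | 10-10,100-0
  22 | --110,10-10
  24 | 1-00-  (sole → essential)
  25 | --001,-10-1,1--01,1-00-,11--1
  27 | -1-11,-10-1,11--1
  29 | 1--01,11--1
  30 | --110,-111-
  31 | -1-11,-111-,11--1
Essential prime implicants: --110, -0-01, 01-1-, 011-0, 1-00-
Petrick residual → --001, 10-10, 11--1
Minimum SOP uses 8 PIs: c'd'e + cde' + b'd'e + a'bd + a'bce' + ac'd' + ab'de' + abe

8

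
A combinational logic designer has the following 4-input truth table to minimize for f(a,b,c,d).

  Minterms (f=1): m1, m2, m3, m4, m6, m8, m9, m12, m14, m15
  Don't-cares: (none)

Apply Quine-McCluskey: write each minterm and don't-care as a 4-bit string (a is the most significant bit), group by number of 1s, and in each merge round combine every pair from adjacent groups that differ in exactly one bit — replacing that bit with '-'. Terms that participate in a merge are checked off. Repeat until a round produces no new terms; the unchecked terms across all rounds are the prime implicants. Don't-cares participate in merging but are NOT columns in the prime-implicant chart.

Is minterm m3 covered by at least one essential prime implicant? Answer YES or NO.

NO

Round 0: 0001✓ 0010✓ 0011✓ 0100✓ 0110✓ 1000✓ 1001✓ 1100✓ 1110✓ 1111✓
Round 1: -001 -100✓ -110✓ 0-10 00-1 001- 01-0✓ 1-00 100- 11-0✓ 111-
Round 2: -1-0
PIs = {-001, -1-0, 0-10, 00-1, 001-, 1-00, 100-, 111-}
Coverage chart:
  m1: -001,00-1
  m2: 0-10,001-
  m3: 00-1,001-
  m4: -1-0 ←essential
  m6: -1-0,0-10
  m8: 1-00,100-
  m9: -001,100-
  m12: -1-0,1-00
  m14: -1-0,111-
  m15: 111- ←essential
Essential: -1-0, 111-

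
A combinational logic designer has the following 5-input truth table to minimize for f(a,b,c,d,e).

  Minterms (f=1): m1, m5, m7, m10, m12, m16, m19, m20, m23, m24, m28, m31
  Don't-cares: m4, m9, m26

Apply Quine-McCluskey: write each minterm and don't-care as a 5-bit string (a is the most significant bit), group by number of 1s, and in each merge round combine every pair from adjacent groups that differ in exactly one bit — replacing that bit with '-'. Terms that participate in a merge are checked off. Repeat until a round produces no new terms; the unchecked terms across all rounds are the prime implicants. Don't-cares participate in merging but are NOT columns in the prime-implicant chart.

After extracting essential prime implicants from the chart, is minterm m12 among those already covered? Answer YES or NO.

size-2^0 implicants → 00001(✓)  00100(✓)  00101(✓)  00111(✓)  01001(✓)  01010(✓)  01100(✓)  10000(✓)  10011(✓)  10100(✓)  10111(✓)  11000(✓)  11010(✓)  11100(✓)  11111(✓)
size-2^1 implicants → -0100(✓)  -0111  -1010  -1100(✓)  0-001  0-100(✓)  00-01  001-1  0010-  1-000(✓)  1-100(✓)  1-111  10-00(✓)  10-11  11-00(✓)  110-0
size-2^2 implicants → --100  1--00
Unchecked terms (primes): --100, -0111, -1010, 0-001, 00-01, 001-1, 0010-, 1--00, 1-111, 10-11, 110-0
Minterm coverage:
  m1 ⊆ 0-001,00-01
  m5 ⊆ 00-01,001-1,0010-
  m7 ⊆ -0111,001-1
  m10 ⊆ -1010 [E]
  m12 ⊆ --100 [E]
  m16 ⊆ 1--00 [E]
  m19 ⊆ 10-11 [E]
  m20 ⊆ --100,1--00
  m23 ⊆ -0111,1-111,10-11
  m24 ⊆ 1--00,110-0
  m28 ⊆ --100,1--00
  m31 ⊆ 1-111 [E]
E = {--100, -1010, 1--00, 1-111, 10-11}

YES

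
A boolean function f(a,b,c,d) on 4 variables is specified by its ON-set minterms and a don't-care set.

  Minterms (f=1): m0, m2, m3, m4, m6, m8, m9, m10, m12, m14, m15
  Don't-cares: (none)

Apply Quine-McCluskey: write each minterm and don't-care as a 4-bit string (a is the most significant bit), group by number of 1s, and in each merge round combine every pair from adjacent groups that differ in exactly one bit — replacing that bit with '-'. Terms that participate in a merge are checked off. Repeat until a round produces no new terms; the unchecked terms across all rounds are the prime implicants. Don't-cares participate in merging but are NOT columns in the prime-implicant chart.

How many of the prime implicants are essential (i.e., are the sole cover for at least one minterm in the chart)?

Round 0: 0000✓ 0010✓ 0011✓ 0100✓ 0110✓ 1000✓ 1001✓ 1010✓ 1100✓ 1110✓ 1111✓
Round 1: -000✓ -010✓ -100✓ -110✓ 0-00✓ 0-10✓ 00-0✓ 001- 01-0✓ 1-00✓ 1-10✓ 10-0✓ 100- 11-0✓ 111-
Round 2: --00✓ --10✓ -0-0✓ -1-0✓ 0--0✓ 1--0✓
Round 3: ---0
PIs = {---0, 001-, 100-, 111-}
Coverage chart:
  m0: ---0 ←essential
  m2: ---0,001-
  m3: 001- ←essential
  m4: ---0 ←essential
  m6: ---0 ←essential
  m8: ---0,100-
  m9: 100- ←essential
  m10: ---0 ←essential
  m12: ---0 ←essential
  m14: ---0,111-
  m15: 111- ←essential
Essential: ---0, 001-, 100-, 111-

4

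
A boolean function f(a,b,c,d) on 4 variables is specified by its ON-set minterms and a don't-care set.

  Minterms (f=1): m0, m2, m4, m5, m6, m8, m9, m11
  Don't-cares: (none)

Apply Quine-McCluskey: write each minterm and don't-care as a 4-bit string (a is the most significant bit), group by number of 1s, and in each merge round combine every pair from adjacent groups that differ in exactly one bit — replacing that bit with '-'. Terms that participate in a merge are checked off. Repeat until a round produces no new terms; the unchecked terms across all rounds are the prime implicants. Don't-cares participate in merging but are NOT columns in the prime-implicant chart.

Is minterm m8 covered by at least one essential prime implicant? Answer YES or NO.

NO

size-2^0 implicants → 0000(✓)  0010(✓)  0100(✓)  0101(✓)  0110(✓)  1000(✓)  1001(✓)  1011(✓)
size-2^1 implicants → -000  0-00(✓)  0-10(✓)  00-0(✓)  01-0(✓)  010-  10-1  100-
size-2^2 implicants → 0--0
Unchecked terms (primes): -000, 0--0, 010-, 10-1, 100-
Minterm coverage:
  m0 ⊆ -000,0--0
  m2 ⊆ 0--0 [E]
  m4 ⊆ 0--0,010-
  m5 ⊆ 010- [E]
  m6 ⊆ 0--0 [E]
  m8 ⊆ -000,100-
  m9 ⊆ 10-1,100-
  m11 ⊆ 10-1 [E]
E = {0--0, 010-, 10-1}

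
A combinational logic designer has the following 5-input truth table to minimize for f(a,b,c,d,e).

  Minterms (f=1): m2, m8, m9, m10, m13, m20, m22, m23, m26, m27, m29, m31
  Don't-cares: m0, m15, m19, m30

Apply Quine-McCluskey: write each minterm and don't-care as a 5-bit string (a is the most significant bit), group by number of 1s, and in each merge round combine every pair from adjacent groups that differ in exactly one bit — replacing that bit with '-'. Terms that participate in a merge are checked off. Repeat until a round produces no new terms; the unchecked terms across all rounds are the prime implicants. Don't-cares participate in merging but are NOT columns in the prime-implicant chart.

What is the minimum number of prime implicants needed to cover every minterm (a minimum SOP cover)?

6

Round 0: 00000✓ 00010✓ 01000✓ 01001✓ 01010✓ 01101✓ 01111✓ 10011✓ 10100✓ 10110✓ 10111✓ 11010✓ 11011✓ 11101✓ 11110✓ 11111✓
Round 1: -1010 -1101✓ -1111✓ 0-000✓ 0-010✓ 000-0✓ 01-01 010-0✓ 0100- 011-1✓ 1-011✓ 1-110✓ 1-111✓ 10-11✓ 101-0 1011-✓ 11-10✓ 11-11✓ 1101-✓ 111-1✓ 1111-✓
Round 2: -11-1 0-0-0 1--11 1-11- 11-1-
PIs = {-1010, -11-1, 0-0-0, 01-01, 0100-, 1--11, 1-11-, 101-0, 11-1-}
Coverage chart:
  m2: 0-0-0 ←essential
  m8: 0-0-0,0100-
  m9: 01-01,0100-
  m10: -1010,0-0-0
  m13: -11-1,01-01
  m20: 101-0 ←essential
  m22: 1-11-,101-0
  m23: 1--11,1-11-
  m26: -1010,11-1-
  m27: 1--11,11-1-
  m29: -11-1 ←essential
  m31: -11-1,1--11,1-11-,11-1-
Essential: -11-1, 0-0-0, 101-0
Petrick residual → -1010, 01-01, 1--11
Min cover (6 terms): bc'de' + bce + a'c'e' + a'bd'e + ade + ab'ce'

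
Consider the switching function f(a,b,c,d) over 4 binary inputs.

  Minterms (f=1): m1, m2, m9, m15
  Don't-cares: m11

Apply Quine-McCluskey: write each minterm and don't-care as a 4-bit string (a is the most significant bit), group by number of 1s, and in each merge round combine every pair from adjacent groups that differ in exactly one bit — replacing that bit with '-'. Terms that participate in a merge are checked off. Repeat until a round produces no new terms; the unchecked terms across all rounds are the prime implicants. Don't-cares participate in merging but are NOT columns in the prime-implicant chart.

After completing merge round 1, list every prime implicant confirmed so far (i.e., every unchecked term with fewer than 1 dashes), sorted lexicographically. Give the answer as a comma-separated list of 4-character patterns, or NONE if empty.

Round 0: 0001✓ 0010 1001✓ 1011✓ 1111✓
Round 1: -001 1-11 10-1
PIs = {-001, 0010, 1-11, 10-1}

0010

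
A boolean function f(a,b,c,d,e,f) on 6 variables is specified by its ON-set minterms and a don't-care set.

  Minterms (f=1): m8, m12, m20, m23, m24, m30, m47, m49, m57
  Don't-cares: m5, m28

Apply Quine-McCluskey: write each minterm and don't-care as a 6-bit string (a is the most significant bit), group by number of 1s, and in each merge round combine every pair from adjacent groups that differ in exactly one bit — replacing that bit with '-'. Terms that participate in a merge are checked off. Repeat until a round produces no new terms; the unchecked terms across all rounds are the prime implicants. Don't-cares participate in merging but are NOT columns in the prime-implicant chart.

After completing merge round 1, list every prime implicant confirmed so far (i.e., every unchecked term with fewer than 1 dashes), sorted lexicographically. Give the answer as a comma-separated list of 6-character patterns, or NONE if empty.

000101, 010111, 101111

size-2^0 implicants → 000101  001000(✓)  001100(✓)  010100(✓)  010111  011000(✓)  011100(✓)  011110(✓)  101111  110001(✓)  111001(✓)
size-2^1 implicants → 0-1000(✓)  0-1100(✓)  001-00(✓)  01-100  011-00(✓)  0111-0  11-001
size-2^2 implicants → 0-1-00
Unchecked terms (primes): 0-1-00, 000101, 01-100, 010111, 0111-0, 101111, 11-001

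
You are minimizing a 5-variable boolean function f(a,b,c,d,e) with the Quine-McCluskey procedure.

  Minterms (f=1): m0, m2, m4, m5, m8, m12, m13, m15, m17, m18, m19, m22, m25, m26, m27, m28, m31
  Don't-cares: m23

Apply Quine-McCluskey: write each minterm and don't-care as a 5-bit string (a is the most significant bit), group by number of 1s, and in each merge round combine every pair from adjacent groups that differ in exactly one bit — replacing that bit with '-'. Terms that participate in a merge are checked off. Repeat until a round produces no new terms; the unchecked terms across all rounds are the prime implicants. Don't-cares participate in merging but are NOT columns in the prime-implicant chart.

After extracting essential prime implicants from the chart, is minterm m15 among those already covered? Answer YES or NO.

[col 0] 00000*, 00010*, 00100*, 00101*, 01000*, 01100*, 01101*, 01111*, 10001*, 10010*, 10011*, 10110*, 10111*, 11001*, 11010*, 11011*, 11100*, 11111*
[col 1] -0010, -1100, -1111, 0-000*, 0-100*, 0-101*, 00-00*, 000-0, 0010-*, 01-00*, 011-1, 0110-*, 1-001*, 1-010*, 1-011*, 1-111*, 10-10*, 10-11*, 100-1*, 1001-*, 1011-*, 11-11*, 110-1*, 1101-*
[col 2] 0--00, 0-10-, 1--11, 1-0-1, 1-01-, 10-1-
Prime implicants: -0010, -1100, -1111, 0--00, 0-10-, 000-0, 011-1, 1--11, 1-0-1, 1-01-, 10-1-
PI chart (minterm → PIs covering it):
  0 | 0--00,000-0
  2 | -0010,000-0
  4 | 0--00,0-10-
  5 | 0-10-  (sole → essential)
  8 | 0--00  (sole → essential)
  12 | -1100,0--00,0-10-
  13 | 0-10-,011-1
  15 | -1111,011-1
  17 | 1-0-1  (sole → essential)
  18 | -0010,1-01-,10-1-
  19 | 1--11,1-0-1,1-01-,10-1-
  22 | 10-1-  (sole → essential)
  25 | 1-0-1  (sole → essential)
  26 | 1-01-  (sole → essential)
  27 | 1--11,1-0-1,1-01-
  28 | -1100  (sole → essential)
  31 | -1111,1--11
Essential prime implicants: -1100, 0--00, 0-10-, 1-0-1, 1-01-, 10-1-

NO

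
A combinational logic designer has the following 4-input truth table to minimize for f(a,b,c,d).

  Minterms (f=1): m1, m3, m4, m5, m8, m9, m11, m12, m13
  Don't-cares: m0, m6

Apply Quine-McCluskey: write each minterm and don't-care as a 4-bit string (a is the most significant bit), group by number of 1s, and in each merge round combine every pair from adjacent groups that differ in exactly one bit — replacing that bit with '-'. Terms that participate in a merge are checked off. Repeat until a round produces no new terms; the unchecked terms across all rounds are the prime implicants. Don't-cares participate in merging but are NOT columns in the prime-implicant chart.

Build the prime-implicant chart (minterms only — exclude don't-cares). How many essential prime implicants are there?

[col 0] 0000*, 0001*, 0011*, 0100*, 0101*, 0110*, 1000*, 1001*, 1011*, 1100*, 1101*
[col 1] -000*, -001*, -011*, -100*, -101*, 0-00*, 0-01*, 00-1*, 000-*, 01-0, 010-*, 1-00*, 1-01*, 10-1*, 100-*, 110-*
[col 2] --00*, --01*, -0-1, -00-*, -10-*, 0-0-*, 1-0-*
[col 3] --0-
Prime implicants: --0-, -0-1, 01-0
PI chart (minterm → PIs covering it):
  1 | --0-,-0-1
  3 | -0-1  (sole → essential)
  4 | --0-,01-0
  5 | --0-  (sole → essential)
  8 | --0-  (sole → essential)
  9 | --0-,-0-1
  11 | -0-1  (sole → essential)
  12 | --0-  (sole → essential)
  13 | --0-  (sole → essential)
Essential prime implicants: --0-, -0-1

2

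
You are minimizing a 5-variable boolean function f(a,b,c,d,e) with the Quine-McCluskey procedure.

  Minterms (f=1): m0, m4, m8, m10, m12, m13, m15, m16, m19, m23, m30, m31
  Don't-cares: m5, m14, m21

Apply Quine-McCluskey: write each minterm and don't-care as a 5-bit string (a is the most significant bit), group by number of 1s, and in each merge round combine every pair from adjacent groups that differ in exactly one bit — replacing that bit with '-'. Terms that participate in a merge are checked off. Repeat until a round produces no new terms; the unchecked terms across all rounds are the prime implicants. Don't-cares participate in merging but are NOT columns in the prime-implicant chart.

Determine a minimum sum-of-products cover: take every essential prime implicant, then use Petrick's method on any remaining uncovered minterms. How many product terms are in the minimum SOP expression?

size-2^0 implicants → 00000(✓)  00100(✓)  00101(✓)  01000(✓)  01010(✓)  01100(✓)  01101(✓)  01110(✓)  01111(✓)  10000(✓)  10011(✓)  10101(✓)  10111(✓)  11110(✓)  11111(✓)
size-2^1 implicants → -0000  -0101  -1110(✓)  -1111(✓)  0-000(✓)  0-100(✓)  0-101(✓)  00-00(✓)  0010-(✓)  01-00(✓)  01-10(✓)  010-0(✓)  011-0(✓)  011-1(✓)  0110-(✓)  0111-(✓)  1-111  10-11  101-1  1111-(✓)
size-2^2 implicants → -111-  0--00  0-10-  01--0  011--
Unchecked terms (primes): -0000, -0101, -111-, 0--00, 0-10-, 01--0, 011--, 1-111, 10-11, 101-1
Minterm coverage:
  m0 ⊆ -0000,0--00
  m4 ⊆ 0--00,0-10-
  m8 ⊆ 0--00,01--0
  m10 ⊆ 01--0 [E]
  m12 ⊆ 0--00,0-10-,01--0,011--
  m13 ⊆ 0-10-,011--
  m15 ⊆ -111-,011--
  m16 ⊆ -0000 [E]
  m19 ⊆ 10-11 [E]
  m23 ⊆ 1-111,10-11,101-1
  m30 ⊆ -111- [E]
  m31 ⊆ -111-,1-111
E = {-0000, -111-, 01--0, 10-11}
Petrick residual → 0-10-
Cover = b'c'd'e' + bcd + a'cd' + a'be' + ab'de  |cover|=5

5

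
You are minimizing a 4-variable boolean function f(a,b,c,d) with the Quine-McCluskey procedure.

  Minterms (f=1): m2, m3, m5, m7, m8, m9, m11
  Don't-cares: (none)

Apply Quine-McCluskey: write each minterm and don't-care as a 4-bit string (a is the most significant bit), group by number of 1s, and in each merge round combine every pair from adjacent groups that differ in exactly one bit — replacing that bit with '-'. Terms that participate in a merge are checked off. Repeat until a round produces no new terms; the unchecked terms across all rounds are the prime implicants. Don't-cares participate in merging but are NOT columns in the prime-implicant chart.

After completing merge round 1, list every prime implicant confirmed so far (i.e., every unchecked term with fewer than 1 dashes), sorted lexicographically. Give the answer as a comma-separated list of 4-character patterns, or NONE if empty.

NONE

size-2^0 implicants → 0010(✓)  0011(✓)  0101(✓)  0111(✓)  1000(✓)  1001(✓)  1011(✓)
size-2^1 implicants → -011  0-11  001-  01-1  10-1  100-
Unchecked terms (primes): -011, 0-11, 001-, 01-1, 10-1, 100-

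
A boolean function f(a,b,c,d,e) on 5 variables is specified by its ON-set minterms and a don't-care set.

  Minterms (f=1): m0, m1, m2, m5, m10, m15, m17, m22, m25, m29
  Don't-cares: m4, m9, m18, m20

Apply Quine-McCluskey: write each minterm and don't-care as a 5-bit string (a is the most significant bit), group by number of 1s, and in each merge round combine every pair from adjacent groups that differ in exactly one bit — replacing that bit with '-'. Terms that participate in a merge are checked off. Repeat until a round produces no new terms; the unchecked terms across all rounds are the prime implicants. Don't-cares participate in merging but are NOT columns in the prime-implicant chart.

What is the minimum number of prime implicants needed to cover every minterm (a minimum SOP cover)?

6

[col 0] 00000*, 00001*, 00010*, 00100*, 00101*, 01001*, 01010*, 01111, 10001*, 10010*, 10100*, 10110*, 11001*, 11101*
[col 1] -0001*, -0010, -0100, -1001*, 0-001*, 0-010, 00-00*, 00-01*, 000-0, 0000-*, 0010-*, 1-001*, 10-10, 101-0, 11-01
[col 2] --001, 00-0-
Prime implicants: --001, -0010, -0100, 0-010, 00-0-, 000-0, 01111, 10-10, 101-0, 11-01
PI chart (minterm → PIs covering it):
  0 | 00-0-,000-0
  1 | --001,00-0-
  2 | -0010,0-010,000-0
  5 | 00-0-  (sole → essential)
  10 | 0-010  (sole → essential)
  15 | 01111  (sole → essential)
  17 | --001  (sole → essential)
  22 | 10-10,101-0
  25 | --001,11-01
  29 | 11-01  (sole → essential)
Essential prime implicants: --001, 0-010, 00-0-, 01111, 11-01
Petrick residual → 10-10
Minimum SOP uses 6 PIs: c'd'e + a'c'de' + a'b'd' + a'bcde + ab'de' + abd'e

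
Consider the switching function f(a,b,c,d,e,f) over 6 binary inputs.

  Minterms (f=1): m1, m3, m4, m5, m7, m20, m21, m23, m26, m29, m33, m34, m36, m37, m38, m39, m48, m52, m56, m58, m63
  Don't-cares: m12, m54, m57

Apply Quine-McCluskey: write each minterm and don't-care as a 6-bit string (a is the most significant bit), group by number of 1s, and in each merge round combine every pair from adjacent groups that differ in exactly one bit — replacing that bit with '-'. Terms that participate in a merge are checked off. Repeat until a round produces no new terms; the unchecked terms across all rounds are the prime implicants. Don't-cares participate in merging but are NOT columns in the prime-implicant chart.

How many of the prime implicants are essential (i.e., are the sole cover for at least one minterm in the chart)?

size-2^0 implicants → 000001(✓)  000011(✓)  000100(✓)  000101(✓)  000111(✓)  001100(✓)  010100(✓)  010101(✓)  010111(✓)  011010(✓)  011101(✓)  100001(✓)  100010(✓)  100100(✓)  100101(✓)  100110(✓)  100111(✓)  110000(✓)  110100(✓)  110110(✓)  111000(✓)  111001(✓)  111010(✓)  111111
size-2^1 implicants → -00001(✓)  -00100(✓)  -00101(✓)  -00111(✓)  -10100(✓)  -11010  0-0100(✓)  0-0101(✓)  0-0111(✓)  00-100  000-01(✓)  000-11(✓)  0000-1(✓)  0001-1(✓)  00010-(✓)  01-101  0101-1(✓)  01010-(✓)  1-0100(✓)  1-0110(✓)  100-01(✓)  100-10  1001-0(✓)  1001-1(✓)  10010-(✓)  10011-(✓)  11-000  110-00  1101-0(✓)  1110-0  11100-
size-2^2 implicants → --0100  -00-01  -001-1  -0010-  0-01-1  0-010-  000--1  1-01-0  1001--
Unchecked terms (primes): --0100, -00-01, -001-1, -0010-, -11010, 0-01-1, 0-010-, 00-100, 000--1, 01-101, 1-01-0, 100-10, 1001--, 11-000, 110-00, 1110-0, 11100-, 111111
Minterm coverage:
  m1 ⊆ -00-01,000--1
  m3 ⊆ 000--1 [E]
  m4 ⊆ --0100,-0010-,0-010-,00-100
  m5 ⊆ -00-01,-001-1,-0010-,0-01-1,0-010-,000--1
  m7 ⊆ -001-1,0-01-1,000--1
  m20 ⊆ --0100,0-010-
  m21 ⊆ 0-01-1,0-010-,01-101
  m23 ⊆ 0-01-1 [E]
  m26 ⊆ -11010 [E]
  m29 ⊆ 01-101 [E]
  m33 ⊆ -00-01 [E]
  m34 ⊆ 100-10 [E]
  m36 ⊆ --0100,-0010-,1-01-0,1001--
  m37 ⊆ -00-01,-001-1,-0010-,1001--
  m38 ⊆ 1-01-0,100-10,1001--
  m39 ⊆ -001-1,1001--
  m48 ⊆ 11-000,110-00
  m52 ⊆ --0100,1-01-0,110-00
  m56 ⊆ 11-000,1110-0,11100-
  m58 ⊆ -11010,1110-0
  m63 ⊆ 111111 [E]
E = {-00-01, -11010, 0-01-1, 000--1, 01-101, 100-10, 111111}

7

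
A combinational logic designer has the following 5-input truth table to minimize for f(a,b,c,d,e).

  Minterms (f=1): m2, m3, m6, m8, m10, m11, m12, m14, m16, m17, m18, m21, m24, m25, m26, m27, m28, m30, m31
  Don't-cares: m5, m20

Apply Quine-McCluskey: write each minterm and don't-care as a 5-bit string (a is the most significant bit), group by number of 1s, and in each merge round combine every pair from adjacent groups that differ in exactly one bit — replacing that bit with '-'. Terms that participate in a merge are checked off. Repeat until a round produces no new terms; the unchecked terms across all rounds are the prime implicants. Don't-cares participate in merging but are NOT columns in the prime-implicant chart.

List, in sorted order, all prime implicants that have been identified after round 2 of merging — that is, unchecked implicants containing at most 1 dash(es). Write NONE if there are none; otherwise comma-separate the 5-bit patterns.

Round 0: 00010✓ 00011✓ 00101✓ 00110✓ 01000✓ 01010✓ 01011✓ 01100✓ 01110✓ 10000✓ 10001✓ 10010✓ 10100✓ 10101✓ 11000✓ 11001✓ 11010✓ 11011✓ 11100✓ 11110✓ 11111✓
Round 1: -0010✓ -0101 -1000✓ -1010✓ -1011✓ -1100✓ -1110✓ 0-010✓ 0-011✓ 0-110✓ 00-10✓ 0001-✓ 01-00✓ 01-10✓ 010-0✓ 0101-✓ 011-0✓ 1-000✓ 1-001✓ 1-010✓ 1-100✓ 10-00✓ 10-01✓ 100-0✓ 1000-✓ 1010-✓ 11-00✓ 11-10✓ 11-11✓ 110-0✓ 110-1✓ 1100-✓ 1101-✓ 111-0✓ 1111-✓
Round 2: --010 -1-00✓ -1-10✓ -10-0✓ -101- -11-0✓ 0--10 0-01- 01--0✓ 1--00 1-0-0 1-00- 10-0- 11--0✓ 11-1- 110--
Round 3: -1--0
PIs = {--010, -0101, -1--0, -101-, 0--10, 0-01-, 1--00, 1-0-0, 1-00-, 10-0-, 11-1-, 110--}

-0101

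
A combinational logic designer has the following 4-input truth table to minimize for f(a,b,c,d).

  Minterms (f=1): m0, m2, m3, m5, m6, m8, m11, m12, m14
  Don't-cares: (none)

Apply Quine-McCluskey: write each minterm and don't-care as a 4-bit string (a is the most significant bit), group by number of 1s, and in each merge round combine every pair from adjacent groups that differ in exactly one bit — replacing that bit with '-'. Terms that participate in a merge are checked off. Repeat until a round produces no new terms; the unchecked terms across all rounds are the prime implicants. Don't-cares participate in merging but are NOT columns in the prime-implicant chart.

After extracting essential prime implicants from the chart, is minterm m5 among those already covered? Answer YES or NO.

YES

size-2^0 implicants → 0000(✓)  0010(✓)  0011(✓)  0101  0110(✓)  1000(✓)  1011(✓)  1100(✓)  1110(✓)
size-2^1 implicants → -000  -011  -110  0-10  00-0  001-  1-00  11-0
Unchecked terms (primes): -000, -011, -110, 0-10, 00-0, 001-, 0101, 1-00, 11-0
Minterm coverage:
  m0 ⊆ -000,00-0
  m2 ⊆ 0-10,00-0,001-
  m3 ⊆ -011,001-
  m5 ⊆ 0101 [E]
  m6 ⊆ -110,0-10
  m8 ⊆ -000,1-00
  m11 ⊆ -011 [E]
  m12 ⊆ 1-00,11-0
  m14 ⊆ -110,11-0
E = {-011, 0101}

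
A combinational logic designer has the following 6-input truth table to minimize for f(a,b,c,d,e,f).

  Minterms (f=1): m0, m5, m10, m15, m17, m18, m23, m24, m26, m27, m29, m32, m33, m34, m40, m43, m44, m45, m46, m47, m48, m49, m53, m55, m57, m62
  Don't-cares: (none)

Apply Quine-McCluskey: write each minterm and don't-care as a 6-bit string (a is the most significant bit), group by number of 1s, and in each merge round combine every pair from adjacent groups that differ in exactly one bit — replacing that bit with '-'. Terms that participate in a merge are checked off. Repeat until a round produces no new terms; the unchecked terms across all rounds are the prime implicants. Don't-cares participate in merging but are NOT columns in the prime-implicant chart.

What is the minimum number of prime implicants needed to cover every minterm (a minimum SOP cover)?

size-2^0 implicants → 000000(✓)  000101  001010(✓)  001111(✓)  010001(✓)  010010(✓)  010111(✓)  011000(✓)  011010(✓)  011011(✓)  011101  100000(✓)  100001(✓)  100010(✓)  101000(✓)  101011(✓)  101100(✓)  101101(✓)  101110(✓)  101111(✓)  110000(✓)  110001(✓)  110101(✓)  110111(✓)  111001(✓)  111110(✓)
size-2^1 implicants → -00000  -01111  -10001  -10111  0-1010  01-010  0110-0  01101-  1-0000(✓)  1-0001(✓)  1-1110  10-000  1000-0  10000-(✓)  101-00  101-11  1011-0(✓)  1011-1(✓)  10110-(✓)  10111-(✓)  11-001  110-01  11000-(✓)  1101-1
size-2^2 implicants → 1-000-  1011--
Unchecked terms (primes): -00000, -01111, -10001, -10111, 0-1010, 000101, 01-010, 0110-0, 01101-, 011101, 1-000-, 1-1110, 10-000, 1000-0, 101-00, 101-11, 1011--, 11-001, 110-01, 1101-1
Minterm coverage:
  m0 ⊆ -00000 [E]
  m5 ⊆ 000101 [E]
  m10 ⊆ 0-1010 [E]
  m15 ⊆ -01111 [E]
  m17 ⊆ -10001 [E]
  m18 ⊆ 01-010 [E]
  m23 ⊆ -10111 [E]
  m24 ⊆ 0110-0 [E]
  m26 ⊆ 0-1010,01-010,0110-0,01101-
  m27 ⊆ 01101- [E]
  m29 ⊆ 011101 [E]
  m32 ⊆ -00000,1-000-,10-000,1000-0
  m33 ⊆ 1-000- [E]
  m34 ⊆ 1000-0 [E]
  m40 ⊆ 10-000,101-00
  m43 ⊆ 101-11 [E]
  m44 ⊆ 101-00,1011--
  m45 ⊆ 1011-- [E]
  m46 ⊆ 1-1110,1011--
  m47 ⊆ -01111,101-11,1011--
  m48 ⊆ 1-000- [E]
  m49 ⊆ -10001,1-000-,11-001,110-01
  m53 ⊆ 110-01,1101-1
  m55 ⊆ -10111,1101-1
  m57 ⊆ 11-001 [E]
  m62 ⊆ 1-1110 [E]
E = {-00000, -01111, -10001, -10111, 0-1010, 000101, 01-010, 0110-0, 01101-, 011101, 1-000-, 1-1110, 1000-0, 101-11, 1011--, 11-001}
Petrick residual → 10-000, 110-01
Cover = b'c'd'e'f' + b'cdef + bc'd'e'f + bc'def + a'cd'ef' + a'b'c'de'f + a'bd'ef' + a'bcd'f' + a'bcd'e + a'bcde'f + ac'd'e' + acdef' + ab'd'e'f' + ab'c'd'f' + ab'cef + ab'cd + abd'e'f + abc'e'f  |cover|=18

18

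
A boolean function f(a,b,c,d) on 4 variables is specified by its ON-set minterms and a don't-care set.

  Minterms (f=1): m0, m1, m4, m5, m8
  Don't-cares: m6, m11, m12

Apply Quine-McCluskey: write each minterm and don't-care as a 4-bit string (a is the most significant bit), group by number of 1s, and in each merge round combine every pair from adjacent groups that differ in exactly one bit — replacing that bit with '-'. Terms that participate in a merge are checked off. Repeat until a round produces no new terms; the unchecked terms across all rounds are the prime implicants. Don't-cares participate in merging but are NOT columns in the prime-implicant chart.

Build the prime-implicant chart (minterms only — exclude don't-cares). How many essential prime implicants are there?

Round 0: 0000✓ 0001✓ 0100✓ 0101✓ 0110✓ 1000✓ 1011 1100✓
Round 1: -000✓ -100✓ 0-00✓ 0-01✓ 000-✓ 01-0 010-✓ 1-00✓
Round 2: --00 0-0-
PIs = {--00, 0-0-, 01-0, 1011}
Coverage chart:
  m0: --00,0-0-
  m1: 0-0- ←essential
  m4: --00,0-0-,01-0
  m5: 0-0- ←essential
  m8: --00 ←essential
Essential: --00, 0-0-

2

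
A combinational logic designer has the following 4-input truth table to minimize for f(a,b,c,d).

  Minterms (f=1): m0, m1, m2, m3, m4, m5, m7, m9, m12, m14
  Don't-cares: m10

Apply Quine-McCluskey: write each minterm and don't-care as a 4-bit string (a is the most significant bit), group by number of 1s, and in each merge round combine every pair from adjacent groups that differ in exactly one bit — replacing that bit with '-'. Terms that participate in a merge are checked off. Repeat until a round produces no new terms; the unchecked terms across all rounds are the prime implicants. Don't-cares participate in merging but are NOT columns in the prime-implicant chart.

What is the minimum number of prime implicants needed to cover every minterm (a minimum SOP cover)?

5

Round 0: 0000✓ 0001✓ 0010✓ 0011✓ 0100✓ 0101✓ 0111✓ 1001✓ 1010✓ 1100✓ 1110✓
Round 1: -001 -010 -100 0-00✓ 0-01✓ 0-11✓ 00-0✓ 00-1✓ 000-✓ 001-✓ 01-1✓ 010-✓ 1-10 11-0
Round 2: 0--1 0-0- 00--
PIs = {-001, -010, -100, 0--1, 0-0-, 00--, 1-10, 11-0}
Coverage chart:
  m0: 0-0-,00--
  m1: -001,0--1,0-0-,00--
  m2: -010,00--
  m3: 0--1,00--
  m4: -100,0-0-
  m5: 0--1,0-0-
  m7: 0--1 ←essential
  m9: -001 ←essential
  m12: -100,11-0
  m14: 1-10,11-0
Essential: -001, 0--1
Petrick residual → -010, 0-0-, 11-0
Min cover (5 terms): b'c'd + b'cd' + a'd + a'c' + abd'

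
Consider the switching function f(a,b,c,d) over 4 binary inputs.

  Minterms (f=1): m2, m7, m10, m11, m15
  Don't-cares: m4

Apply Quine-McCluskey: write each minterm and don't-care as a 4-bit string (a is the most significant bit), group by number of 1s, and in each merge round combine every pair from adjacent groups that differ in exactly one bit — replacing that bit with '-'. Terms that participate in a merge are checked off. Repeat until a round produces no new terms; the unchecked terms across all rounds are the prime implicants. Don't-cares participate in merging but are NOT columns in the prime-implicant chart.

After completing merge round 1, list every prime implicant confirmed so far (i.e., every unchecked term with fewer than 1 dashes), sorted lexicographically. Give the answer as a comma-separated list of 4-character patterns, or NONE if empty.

0100

Round 0: 0010✓ 0100 0111✓ 1010✓ 1011✓ 1111✓
Round 1: -010 -111 1-11 101-
PIs = {-010, -111, 0100, 1-11, 101-}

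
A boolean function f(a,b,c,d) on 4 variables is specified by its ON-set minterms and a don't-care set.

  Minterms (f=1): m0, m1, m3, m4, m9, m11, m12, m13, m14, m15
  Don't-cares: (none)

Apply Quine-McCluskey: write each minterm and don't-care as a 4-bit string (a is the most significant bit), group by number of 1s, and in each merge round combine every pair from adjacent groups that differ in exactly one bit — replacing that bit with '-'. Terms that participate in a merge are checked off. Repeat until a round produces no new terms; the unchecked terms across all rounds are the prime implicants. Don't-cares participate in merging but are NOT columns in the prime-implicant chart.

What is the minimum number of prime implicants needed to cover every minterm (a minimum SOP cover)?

3

Round 0: 0000✓ 0001✓ 0011✓ 0100✓ 1001✓ 1011✓ 1100✓ 1101✓ 1110✓ 1111✓
Round 1: -001✓ -011✓ -100 0-00 00-1✓ 000- 1-01✓ 1-11✓ 10-1✓ 11-0✓ 11-1✓ 110-✓ 111-✓
Round 2: -0-1 1--1 11--
PIs = {-0-1, -100, 0-00, 000-, 1--1, 11--}
Coverage chart:
  m0: 0-00,000-
  m1: -0-1,000-
  m3: -0-1 ←essential
  m4: -100,0-00
  m9: -0-1,1--1
  m11: -0-1,1--1
  m12: -100,11--
  m13: 1--1,11--
  m14: 11-- ←essential
  m15: 1--1,11--
Essential: -0-1, 11--
Petrick residual → 0-00
Min cover (3 terms): b'd + a'c'd' + ab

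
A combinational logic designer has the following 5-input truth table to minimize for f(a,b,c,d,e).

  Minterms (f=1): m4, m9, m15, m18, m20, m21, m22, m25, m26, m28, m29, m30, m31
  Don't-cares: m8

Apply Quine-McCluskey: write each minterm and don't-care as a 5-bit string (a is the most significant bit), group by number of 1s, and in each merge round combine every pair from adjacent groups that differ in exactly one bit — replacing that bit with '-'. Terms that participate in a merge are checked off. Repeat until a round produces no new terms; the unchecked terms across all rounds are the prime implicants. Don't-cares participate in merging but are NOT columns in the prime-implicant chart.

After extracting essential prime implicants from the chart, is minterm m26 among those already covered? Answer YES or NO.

size-2^0 implicants → 00100(✓)  01000(✓)  01001(✓)  01111(✓)  10010(✓)  10100(✓)  10101(✓)  10110(✓)  11001(✓)  11010(✓)  11100(✓)  11101(✓)  11110(✓)  11111(✓)
size-2^1 implicants → -0100  -1001  -1111  0100-  1-010(✓)  1-100(✓)  1-101(✓)  1-110(✓)  10-10(✓)  101-0(✓)  1010-(✓)  11-01  11-10(✓)  111-0(✓)  111-1(✓)  1110-(✓)  1111-(✓)
size-2^2 implicants → 1--10  1-1-0  1-10-  111--
Unchecked terms (primes): -0100, -1001, -1111, 0100-, 1--10, 1-1-0, 1-10-, 11-01, 111--
Minterm coverage:
  m4 ⊆ -0100 [E]
  m9 ⊆ -1001,0100-
  m15 ⊆ -1111 [E]
  m18 ⊆ 1--10 [E]
  m20 ⊆ -0100,1-1-0,1-10-
  m21 ⊆ 1-10- [E]
  m22 ⊆ 1--10,1-1-0
  m25 ⊆ -1001,11-01
  m26 ⊆ 1--10 [E]
  m28 ⊆ 1-1-0,1-10-,111--
  m29 ⊆ 1-10-,11-01,111--
  m30 ⊆ 1--10,1-1-0,111--
  m31 ⊆ -1111,111--
E = {-0100, -1111, 1--10, 1-10-}

YES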